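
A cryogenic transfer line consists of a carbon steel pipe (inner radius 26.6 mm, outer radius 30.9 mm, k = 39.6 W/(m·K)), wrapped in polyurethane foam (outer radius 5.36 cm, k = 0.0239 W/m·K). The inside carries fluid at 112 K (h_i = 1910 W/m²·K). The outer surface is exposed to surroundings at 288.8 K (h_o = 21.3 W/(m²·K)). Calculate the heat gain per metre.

Q' = 46.4 W/m

Treat each layer as a resistance in series:
  R'_conv,in = 1/(2πr h) = 1/(2π·0.0266·1910) = 0.003133 m·K/W
  R'_carbon steel = ln(0.0309/0.0266)/(2πk) = 0.1498/(2π·39.6) = 6.022×10^-4 m·K/W
  R'_polyurethane foam = ln(0.0536/0.0309)/(2πk) = 0.5508/(2π·0.0239) = 3.668 m·K/W
  R'_conv,out = 1/(2πr h) = 1/(2π·0.0536·21.3) = 0.1394 m·K/W
ΣR = 0.003133 + 6.022×10^-4 + 3.668 + 0.1394 = 3.811 m·K/W
Q' = ΔT/ΣR = (112 K − 288.8 K)/3.811 = -46.4 W/m
(Negative Q' ⇒ heat flows inward; heat gain = 46.4 W/m.)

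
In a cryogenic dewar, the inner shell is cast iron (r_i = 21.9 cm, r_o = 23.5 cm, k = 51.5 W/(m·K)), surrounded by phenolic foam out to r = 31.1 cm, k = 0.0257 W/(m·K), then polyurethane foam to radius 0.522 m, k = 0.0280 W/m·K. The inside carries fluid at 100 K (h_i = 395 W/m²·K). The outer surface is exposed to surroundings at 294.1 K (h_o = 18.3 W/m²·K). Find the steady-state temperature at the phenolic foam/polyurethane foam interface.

Series thermal resistances, inner to outer:
  R_conv,in = 1/(4πr²h) = 1/(4π·0.219²·395) = 0.004201 K/W
  R_cast iron = (1/0.219 − 1/0.235)/(4πk) = 0.3109/(4π·51.5) = 4.804×10^-4 K/W
  R_phenolic foam = (1/0.235 − 1/0.311)/(4πk) = 1.040/(4π·0.0257) = 3.220 K/W
  R_polyurethane foam = (1/0.311 − 1/0.522)/(4πk) = 1.300/(4π·0.0280) = 3.694 K/W
  R_conv,out = 1/(4πr²h) = 1/(4π·0.522²·18.3) = 0.01596 K/W
ΣR = 0.004201 + 4.804×10^-4 + 3.220 + 3.694 + 0.01596 = 6.935 K/W
Q = ΔT/ΣR = (100 K − 294.1 K)/6.935 = -27.99 W
From the inner boundary to the phenolic foam/polyurethane foam interface, ΣR_partial = 3.225 K/W.
T_interface = T_in − Q·ΣR_partial = 100 K − (-27.99)(3.225) = 190.3 K

T = 190.3 K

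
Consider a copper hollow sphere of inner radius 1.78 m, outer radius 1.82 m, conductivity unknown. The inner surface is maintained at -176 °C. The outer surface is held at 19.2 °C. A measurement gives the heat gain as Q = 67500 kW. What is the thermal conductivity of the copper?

ΣR = ΔT/Q = |-176 − 19.2|/6.75×10^7 = 2.892×10^-6 K/W
(1/r₁−1/r₂)/(4πk) = 2.892×10^-6 ⇒ k = 0.01235/(4π·2.892×10^-6) = 340 W/m·K

k = 340 W/m·K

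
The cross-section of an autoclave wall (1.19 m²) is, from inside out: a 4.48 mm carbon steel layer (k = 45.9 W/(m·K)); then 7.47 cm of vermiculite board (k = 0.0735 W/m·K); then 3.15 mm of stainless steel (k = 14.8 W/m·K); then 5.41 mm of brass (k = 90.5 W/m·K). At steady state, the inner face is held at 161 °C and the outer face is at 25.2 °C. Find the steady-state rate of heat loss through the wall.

Q = 159 W

Series thermal resistances, inner to outer:
  R_carbon steel = L/(kA) = 0.00448/(45.9·1.19) = 8.202×10^-5 K/W
  R_vermiculite board = L/(kA) = 0.0747/(0.0735·1.19) = 0.8541 K/W
  R_stainless steel = L/(kA) = 0.00315/(14.8·1.19) = 1.789×10^-4 K/W
  R_brass = L/(kA) = 0.00541/(90.5·1.19) = 5.023×10^-5 K/W
ΣR = 8.202×10^-5 + 0.8541 + 1.789×10^-4 + 5.023×10^-5 = 0.8544 K/W
Q = ΔT/ΣR = (161 °C − 25.2 °C)/0.8544 = 159 W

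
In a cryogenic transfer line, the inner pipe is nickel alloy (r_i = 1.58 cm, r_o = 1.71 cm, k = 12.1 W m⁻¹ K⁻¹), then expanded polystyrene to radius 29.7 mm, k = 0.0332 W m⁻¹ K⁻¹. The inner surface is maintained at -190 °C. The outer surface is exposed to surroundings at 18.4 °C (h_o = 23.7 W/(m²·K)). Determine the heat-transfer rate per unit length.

Treat each layer as a resistance in series:
  R'_nickel alloy = ln(0.0171/0.0158)/(2πk) = 0.07907/(2π·12.1) = 0.001040 m·K/W
  R'_expanded polystyrene = ln(0.0297/0.0171)/(2πk) = 0.5521/(2π·0.0332) = 2.647 m·K/W
  R'_conv,out = 1/(2πr h) = 1/(2π·0.0297·23.7) = 0.2261 m·K/W
ΣR = 0.001040 + 2.647 + 0.2261 = 2.874 m·K/W
Q' = ΔT/ΣR = (-190 °C − 18.4 °C)/2.874 = -72.5 W/m
(Negative Q' ⇒ heat flows inward; heat gain = 72.5 W/m.)

Q' = 72.5 W/m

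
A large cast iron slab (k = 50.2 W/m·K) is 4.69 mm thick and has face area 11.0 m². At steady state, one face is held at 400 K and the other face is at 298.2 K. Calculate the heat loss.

Q = kA·ΔT/L = 50.2 × 11.0 × |400 K − 298.2 K| / 0.00469 = 1.20×10^7 W

Q = 12000 kW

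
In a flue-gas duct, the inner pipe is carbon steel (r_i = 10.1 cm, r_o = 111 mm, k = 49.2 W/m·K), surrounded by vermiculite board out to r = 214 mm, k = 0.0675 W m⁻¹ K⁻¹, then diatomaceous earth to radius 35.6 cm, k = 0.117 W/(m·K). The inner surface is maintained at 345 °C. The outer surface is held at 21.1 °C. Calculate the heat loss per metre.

Resistance network (inner→outer):
  R'_carbon steel = ln(0.111/0.101)/(2πk) = 0.09441/(2π·49.2) = 3.054×10^-4 m·K/W
  R'_vermiculite board = ln(0.214/0.111)/(2πk) = 0.6564/(2π·0.0675) = 1.548 m·K/W
  R'_diatomaceous earth = ln(0.356/0.214)/(2πk) = 0.5090/(2π·0.117) = 0.6923 m·K/W
ΣR = 3.054×10^-4 + 1.548 + 0.6923 = 2.241 m·K/W
Q' = ΔT/ΣR = (345 °C − 21.1 °C)/2.241 = 145 W/m

Q' = 145 W/m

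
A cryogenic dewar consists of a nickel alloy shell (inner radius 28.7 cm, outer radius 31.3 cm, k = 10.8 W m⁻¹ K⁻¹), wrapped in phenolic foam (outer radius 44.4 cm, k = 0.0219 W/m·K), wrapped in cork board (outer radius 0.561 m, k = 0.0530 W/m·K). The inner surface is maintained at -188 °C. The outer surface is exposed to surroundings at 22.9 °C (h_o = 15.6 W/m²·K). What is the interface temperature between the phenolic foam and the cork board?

Series thermal resistances, inner to outer:
  R_nickel alloy = (1/0.287 − 1/0.313)/(4πk) = 0.2894/(4π·10.8) = 0.002133 K/W
  R_phenolic foam = (1/0.313 − 1/0.444)/(4πk) = 0.9426/(4π·0.0219) = 3.425 K/W
  R_cork board = (1/0.444 − 1/0.561)/(4πk) = 0.4697/(4π·0.0530) = 0.7053 K/W
  R_conv,out = 1/(4πr²h) = 1/(4π·0.561²·15.6) = 0.01621 K/W
ΣR = 0.002133 + 3.425 + 0.7053 + 0.01621 = 4.149 K/W
Q = ΔT/ΣR = (-188 °C − 22.9 °C)/4.149 = -50.83 W
From the inner boundary to the phenolic foam/cork board interface, ΣR_partial = 3.427 K/W.
T_interface = T_in − Q·ΣR_partial = -188 °C − (-50.83)(3.427) = -13.8 °C

T = -13.8 °C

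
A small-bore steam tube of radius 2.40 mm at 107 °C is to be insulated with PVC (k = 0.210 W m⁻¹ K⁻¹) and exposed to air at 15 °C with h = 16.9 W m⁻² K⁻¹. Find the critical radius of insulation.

For a cylinder, r_cr = k_ins/h = 0.210/16.9 = 0.0124 m = 1.24 cm

r_cr = 1.24 cm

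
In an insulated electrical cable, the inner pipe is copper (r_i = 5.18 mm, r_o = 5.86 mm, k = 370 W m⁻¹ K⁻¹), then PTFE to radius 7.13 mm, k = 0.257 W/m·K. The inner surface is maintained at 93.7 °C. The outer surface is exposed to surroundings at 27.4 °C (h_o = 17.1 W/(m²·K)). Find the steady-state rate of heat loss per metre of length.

Treat each layer as a resistance in series:
  R'_copper = ln(0.00586/0.00518)/(2πk) = 0.1233/(2π·370) = 5.306×10^-5 m·K/W
  R'_PTFE = ln(0.00713/0.00586)/(2πk) = 0.1962/(2π·0.257) = 0.1215 m·K/W
  R'_conv,out = 1/(2πr h) = 1/(2π·0.00713·17.1) = 1.305 m·K/W
ΣR = 5.306×10^-5 + 0.1215 + 1.305 = 1.427 m·K/W
Q' = ΔT/ΣR = (93.7 °C − 27.4 °C)/1.427 = 46.5 W/m

Q' = 46.5 W/m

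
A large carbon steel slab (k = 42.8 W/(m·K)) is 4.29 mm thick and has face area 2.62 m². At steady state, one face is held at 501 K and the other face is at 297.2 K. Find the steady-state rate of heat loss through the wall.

Q = kA·ΔT/L = 42.8 × 2.62 × |501 K − 297.2 K| / 0.00429 = 5.33×10^6 W

Q = 5330 kW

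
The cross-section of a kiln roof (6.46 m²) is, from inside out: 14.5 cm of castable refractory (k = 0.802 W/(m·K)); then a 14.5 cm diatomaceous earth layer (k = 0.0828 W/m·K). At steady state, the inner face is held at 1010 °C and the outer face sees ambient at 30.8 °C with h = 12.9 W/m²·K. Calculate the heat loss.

Resistance network (inner→outer):
  R_castable refractory = L/(kA) = 0.145/(0.802·6.46) = 0.02799 K/W
  R_diatomaceous earth = L/(kA) = 0.145/(0.0828·6.46) = 0.2711 K/W
  R_conv,out = 1/(hA) = 1/(12.9·6.46) = 0.01200 K/W
ΣR = 0.02799 + 0.2711 + 0.01200 = 0.3111 K/W
Q = ΔT/ΣR = (1010 °C − 30.8 °C)/0.3111 = 3150 W

Q = 3.15 kW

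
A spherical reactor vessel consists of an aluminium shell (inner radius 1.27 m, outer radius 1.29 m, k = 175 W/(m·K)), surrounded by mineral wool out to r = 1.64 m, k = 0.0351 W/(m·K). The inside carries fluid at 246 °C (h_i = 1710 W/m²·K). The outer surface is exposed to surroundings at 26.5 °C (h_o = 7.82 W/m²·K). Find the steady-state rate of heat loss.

Series thermal resistances, inner to outer:
  R_conv,in = 1/(4πr²h) = 1/(4π·1.27²·1710) = 2.885×10^-5 K/W
  R_aluminium = (1/1.27 − 1/1.29)/(4πk) = 0.01221/(4π·175) = 5.551×10^-6 K/W
  R_mineral wool = (1/1.29 − 1/1.64)/(4πk) = 0.1654/(4π·0.0351) = 0.3751 K/W
  R_conv,out = 1/(4πr²h) = 1/(4π·1.64²·7.82) = 0.003784 K/W
ΣR = 2.885×10^-5 + 5.551×10^-6 + 0.3751 + 0.003784 = 0.3789 K/W
Q = ΔT/ΣR = (246 °C − 26.5 °C)/0.3789 = 579 W

Q = 579 W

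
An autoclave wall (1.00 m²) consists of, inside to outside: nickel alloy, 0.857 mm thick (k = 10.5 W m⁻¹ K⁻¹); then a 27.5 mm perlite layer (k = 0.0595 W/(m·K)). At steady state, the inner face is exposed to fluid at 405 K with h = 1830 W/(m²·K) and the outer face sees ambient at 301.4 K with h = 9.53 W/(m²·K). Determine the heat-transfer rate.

Resistance network (inner→outer):
  R_conv,in = 1/(hA) = 1/(1830·1.00) = 5.464×10^-4 K/W
  R_nickel alloy = L/(kA) = 8.57×10^-4/(10.5·1.00) = 8.162×10^-5 K/W
  R_perlite = L/(kA) = 0.0275/(0.0595·1.00) = 0.4622 K/W
  R_conv,out = 1/(hA) = 1/(9.53·1.00) = 0.1049 K/W
ΣR = 5.464×10^-4 + 8.162×10^-5 + 0.4622 + 0.1049 = 0.5677 K/W
Q = ΔT/ΣR = (405 K − 301.4 K)/0.5677 = 182 W

Q = 182 W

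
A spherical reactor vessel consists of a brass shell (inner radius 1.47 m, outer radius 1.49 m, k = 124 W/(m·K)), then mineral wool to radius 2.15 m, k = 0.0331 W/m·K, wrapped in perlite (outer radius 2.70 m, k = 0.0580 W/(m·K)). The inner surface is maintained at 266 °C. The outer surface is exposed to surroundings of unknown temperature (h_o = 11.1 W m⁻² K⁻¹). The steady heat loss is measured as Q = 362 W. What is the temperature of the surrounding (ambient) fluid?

T_out = 39.3 °C

Series resistances:
  R_brass = (1/1.47 − 1/1.49)/(4πk) = 0.009131/(4π·124) = 5.860×10^-6 K/W
  R_mineral wool = (1/1.49 − 1/2.15)/(4πk) = 0.2060/(4π·0.0331) = 0.4953 K/W
  R_perlite = (1/2.15 − 1/2.70)/(4πk) = 0.09475/(4π·0.0580) = 0.1300 K/W
  R_conv,out = 1/(4πr²h) = 1/(4π·2.70²·11.1) = 9.834×10^-4 K/W
ΣR = 0.6263 K/W
ΔT = Q·ΣR = 362 × 0.6263 = 226.7 K
Heat flows outward, so T_out = T_in − ΔT = 266 − 226.7 = 39.3 °C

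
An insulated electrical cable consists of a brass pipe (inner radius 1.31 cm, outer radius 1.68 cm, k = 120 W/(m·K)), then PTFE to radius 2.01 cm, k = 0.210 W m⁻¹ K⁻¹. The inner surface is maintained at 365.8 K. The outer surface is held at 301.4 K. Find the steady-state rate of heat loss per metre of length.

Series thermal resistances, inner to outer:
  R'_brass = ln(0.0168/0.0131)/(2πk) = 0.2488/(2π·120) = 3.299×10^-4 m·K/W
  R'_PTFE = ln(0.0201/0.0168)/(2πk) = 0.1793/(2π·0.210) = 0.1359 m·K/W
ΣR = 3.299×10^-4 + 0.1359 = 0.1362 m·K/W
Q' = ΔT/ΣR = (365.8 K − 301.4 K)/0.1362 = 473 W/m

Q' = 473 W/m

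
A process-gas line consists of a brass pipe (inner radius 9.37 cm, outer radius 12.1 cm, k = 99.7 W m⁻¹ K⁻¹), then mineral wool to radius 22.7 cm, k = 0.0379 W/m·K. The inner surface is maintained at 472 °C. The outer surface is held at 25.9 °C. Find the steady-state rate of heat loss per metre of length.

Resistance network (inner→outer):
  R'_brass = ln(0.121/0.0937)/(2πk) = 0.2557/(2π·99.7) = 4.082×10^-4 m·K/W
  R'_mineral wool = ln(0.227/0.121)/(2πk) = 0.6292/(2π·0.0379) = 2.642 m·K/W
ΣR = 4.082×10^-4 + 2.642 = 2.642 m·K/W
Q' = ΔT/ΣR = (472 °C − 25.9 °C)/2.642 = 169 W/m

Q' = 169 W/m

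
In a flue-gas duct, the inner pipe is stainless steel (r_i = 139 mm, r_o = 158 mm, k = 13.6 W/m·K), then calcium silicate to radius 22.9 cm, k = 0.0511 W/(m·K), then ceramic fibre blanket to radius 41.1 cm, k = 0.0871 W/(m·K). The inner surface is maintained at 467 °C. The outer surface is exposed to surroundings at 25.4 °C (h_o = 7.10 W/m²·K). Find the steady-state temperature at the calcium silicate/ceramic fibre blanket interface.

Resistance network (inner→outer):
  R'_stainless steel = ln(0.158/0.139)/(2πk) = 0.1281/(2π·13.6) = 0.001499 m·K/W
  R'_calcium silicate = ln(0.229/0.158)/(2πk) = 0.3711/(2π·0.0511) = 1.156 m·K/W
  R'_ceramic fibre blanket = ln(0.411/0.229)/(2πk) = 0.5849/(2π·0.0871) = 1.069 m·K/W
  R'_conv,out = 1/(2πr h) = 1/(2π·0.411·7.10) = 0.05454 m·K/W
ΣR = 0.001499 + 1.156 + 1.069 + 0.05454 = 2.281 m·K/W
Q' = ΔT/ΣR = (467 °C − 25.4 °C)/2.281 = 193.6 W/m
From the inner boundary to the calcium silicate/ceramic fibre blanket interface, ΣR_partial = 1.157 m·K/W.
T_interface = T_in − Q'·ΣR_partial = 467 °C − (193.6)(1.157) = 243 °C

T = 243 °C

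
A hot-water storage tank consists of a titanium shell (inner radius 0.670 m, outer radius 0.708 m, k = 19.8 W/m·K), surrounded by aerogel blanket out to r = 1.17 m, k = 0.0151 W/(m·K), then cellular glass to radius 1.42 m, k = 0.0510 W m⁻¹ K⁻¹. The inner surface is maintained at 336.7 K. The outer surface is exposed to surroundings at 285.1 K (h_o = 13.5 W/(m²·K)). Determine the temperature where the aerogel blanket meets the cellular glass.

Resistance network (inner→outer):
  R_titanium = (1/0.670 − 1/0.708)/(4πk) = 0.08011/(4π·19.8) = 3.220×10^-4 K/W
  R_aerogel blanket = (1/0.708 − 1/1.17)/(4πk) = 0.5577/(4π·0.0151) = 2.939 K/W
  R_cellular glass = (1/1.17 − 1/1.42)/(4πk) = 0.1505/(4π·0.0510) = 0.2348 K/W
  R_conv,out = 1/(4πr²h) = 1/(4π·1.42²·13.5) = 0.002923 K/W
ΣR = 3.220×10^-4 + 2.939 + 0.2348 + 0.002923 = 3.177 K/W
Q = ΔT/ΣR = (336.7 K − 285.1 K)/3.177 = 16.24 W
From the inner boundary to the aerogel blanket/cellular glass interface, ΣR_partial = 2.939 K/W.
T_interface = T_in − Q·ΣR_partial = 336.7 K − (16.24)(2.939) = 289.0 K

T = 289.0 K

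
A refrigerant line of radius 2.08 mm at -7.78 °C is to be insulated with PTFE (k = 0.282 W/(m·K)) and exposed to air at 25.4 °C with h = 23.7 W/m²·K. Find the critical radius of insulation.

r_cr = 1.19 cm

For a cylinder, r_cr = k_ins/h = 0.282/23.7 = 0.0119 m = 1.19 cm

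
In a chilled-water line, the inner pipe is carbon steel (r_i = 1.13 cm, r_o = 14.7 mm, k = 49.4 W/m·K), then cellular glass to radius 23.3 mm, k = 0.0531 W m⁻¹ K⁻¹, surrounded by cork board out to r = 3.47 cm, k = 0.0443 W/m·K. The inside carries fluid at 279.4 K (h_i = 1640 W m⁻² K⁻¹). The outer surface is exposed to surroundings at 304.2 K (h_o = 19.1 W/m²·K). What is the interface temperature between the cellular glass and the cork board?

T = 290.7 K

Series thermal resistances, inner to outer:
  R'_conv,in = 1/(2πr h) = 1/(2π·0.0113·1640) = 0.008588 m·K/W
  R'_carbon steel = ln(0.0147/0.0113)/(2πk) = 0.2630/(2π·49.4) = 8.475×10^-4 m·K/W
  R'_cellular glass = ln(0.0233/0.0147)/(2πk) = 0.4606/(2π·0.0531) = 1.381 m·K/W
  R'_cork board = ln(0.0347/0.0233)/(2πk) = 0.3983/(2π·0.0443) = 1.431 m·K/W
  R'_conv,out = 1/(2πr h) = 1/(2π·0.0347·19.1) = 0.2401 m·K/W
ΣR = 0.008588 + 8.475×10^-4 + 1.381 + 1.431 + 0.2401 = 3.062 m·K/W
Q' = ΔT/ΣR = (279.4 K − 304.2 K)/3.062 = -8.099 W/m
From the inner boundary to the cellular glass/cork board interface, ΣR_partial = 1.390 m·K/W.
T_interface = T_in − Q'·ΣR_partial = 279.4 K − (-8.099)(1.390) = 290.7 K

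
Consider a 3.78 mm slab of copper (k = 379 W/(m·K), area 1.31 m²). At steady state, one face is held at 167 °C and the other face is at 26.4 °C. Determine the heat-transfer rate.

Q = 1.85×10^7 W

Q = kA·ΔT/L = 379 × 1.31 × |167 °C − 26.4 °C| / 0.00378 = 1.85×10^7 W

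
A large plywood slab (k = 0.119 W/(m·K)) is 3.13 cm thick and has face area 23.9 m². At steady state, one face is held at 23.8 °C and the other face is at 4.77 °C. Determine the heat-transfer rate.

Q = kA·ΔT/L = 0.119 × 23.9 × |23.8 °C − 4.77 °C| / 0.0313 = 1730 W

Q = 1730 W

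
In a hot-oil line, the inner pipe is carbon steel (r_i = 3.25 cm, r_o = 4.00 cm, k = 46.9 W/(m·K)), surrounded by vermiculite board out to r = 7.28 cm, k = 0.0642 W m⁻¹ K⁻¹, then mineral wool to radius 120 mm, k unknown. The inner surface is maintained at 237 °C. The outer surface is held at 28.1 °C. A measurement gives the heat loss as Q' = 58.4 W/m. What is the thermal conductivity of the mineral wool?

k = 0.0380 W/m·K

ΣR = ΔT/Q' = |237 − 28.1|/58.4 = 3.577 m·K/W
Known resistances:
  R'_carbon steel = ln(0.0400/0.0325)/(2πk) = 0.2076/(2π·46.9) = 7.046×10^-4 m·K/W
  R'_vermiculite board = ln(0.0728/0.0400)/(2πk) = 0.5988/(2π·0.0642) = 1.485 m·K/W
R_mineral wool = ΣR − ΣR_known = 3.577 − 1.486 = 2.091 m·K/W
ln(r₂/r₁)/(2πk) = 2.091 ⇒ k = 0.4998/(2π·2.091) = 0.0380 W/m·K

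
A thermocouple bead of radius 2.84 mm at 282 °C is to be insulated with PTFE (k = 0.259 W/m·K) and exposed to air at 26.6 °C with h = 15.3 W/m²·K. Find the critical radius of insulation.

For a sphere, r_cr = 2k_ins/h = 2·0.259/15.3 = 0.0339 m = 3.39 cm

r_cr = 3.39 cm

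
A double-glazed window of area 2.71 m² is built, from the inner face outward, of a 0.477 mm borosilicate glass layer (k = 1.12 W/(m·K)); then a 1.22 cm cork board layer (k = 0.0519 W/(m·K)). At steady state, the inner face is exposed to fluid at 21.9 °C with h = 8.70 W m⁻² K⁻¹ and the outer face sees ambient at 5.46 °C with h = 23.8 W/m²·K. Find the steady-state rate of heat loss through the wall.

Q = 114 W

Resistance network (inner→outer):
  R_conv,in = 1/(hA) = 1/(8.70·2.71) = 0.04241 K/W
  R_borosilicate glass = L/(kA) = 4.77×10^-4/(1.12·2.71) = 1.572×10^-4 K/W
  R_cork board = L/(kA) = 0.0122/(0.0519·2.71) = 0.08674 K/W
  R_conv,out = 1/(hA) = 1/(23.8·2.71) = 0.01550 K/W
ΣR = 0.04241 + 1.572×10^-4 + 0.08674 + 0.01550 = 0.1448 K/W
Q = ΔT/ΣR = (21.9 °C − 5.46 °C)/0.1448 = 114 W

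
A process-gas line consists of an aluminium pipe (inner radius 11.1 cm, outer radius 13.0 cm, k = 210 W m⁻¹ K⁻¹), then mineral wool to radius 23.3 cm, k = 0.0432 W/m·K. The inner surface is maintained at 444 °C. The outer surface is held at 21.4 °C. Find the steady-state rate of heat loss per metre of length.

Resistance network (inner→outer):
  R'_aluminium = ln(0.130/0.111)/(2πk) = 0.1580/(2π·210) = 1.197×10^-4 m·K/W
  R'_mineral wool = ln(0.233/0.130)/(2πk) = 0.5835/(2π·0.0432) = 2.150 m·K/W
ΣR = 1.197×10^-4 + 2.150 = 2.150 m·K/W
Q' = ΔT/ΣR = (444 °C − 21.4 °C)/2.150 = 197 W/m

Q' = 197 W/m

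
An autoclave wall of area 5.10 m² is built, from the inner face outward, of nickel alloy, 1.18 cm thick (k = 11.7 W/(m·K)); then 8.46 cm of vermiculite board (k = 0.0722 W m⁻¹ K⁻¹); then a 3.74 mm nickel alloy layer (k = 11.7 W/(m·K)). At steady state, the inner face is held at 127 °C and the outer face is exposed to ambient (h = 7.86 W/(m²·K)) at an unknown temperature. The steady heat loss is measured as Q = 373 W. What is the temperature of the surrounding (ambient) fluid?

Sum the resistances:
  R_nickel alloy = L/(kA) = 0.0118/(11.7·5.10) = 1.978×10^-4 K/W
  R_vermiculite board = L/(kA) = 0.0846/(0.0722·5.10) = 0.2298 K/W
  R_nickel alloy = L/(kA) = 0.00374/(11.7·5.10) = 6.268×10^-5 K/W
  R_conv,out = 1/(hA) = 1/(7.86·5.10) = 0.02495 K/W
ΣR = 0.2550 K/W
ΔT = Q·ΣR = 373 × 0.2550 = 95.11 K
Heat flows outward, so T_out = T_in − ΔT = 127 − 95.11 = 31.9 °C

T_out = 31.9 °C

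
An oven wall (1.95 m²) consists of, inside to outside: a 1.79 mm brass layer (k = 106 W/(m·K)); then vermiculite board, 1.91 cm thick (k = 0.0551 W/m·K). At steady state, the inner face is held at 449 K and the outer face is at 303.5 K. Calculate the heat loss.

Q = 818 W

Resistance network (inner→outer):
  R_brass = L/(kA) = 0.00179/(106·1.95) = 8.660×10^-6 K/W
  R_vermiculite board = L/(kA) = 0.0191/(0.0551·1.95) = 0.1778 K/W
ΣR = 8.660×10^-6 + 0.1778 = 0.1778 K/W
Q = ΔT/ΣR = (449 K − 303.5 K)/0.1778 = 818 W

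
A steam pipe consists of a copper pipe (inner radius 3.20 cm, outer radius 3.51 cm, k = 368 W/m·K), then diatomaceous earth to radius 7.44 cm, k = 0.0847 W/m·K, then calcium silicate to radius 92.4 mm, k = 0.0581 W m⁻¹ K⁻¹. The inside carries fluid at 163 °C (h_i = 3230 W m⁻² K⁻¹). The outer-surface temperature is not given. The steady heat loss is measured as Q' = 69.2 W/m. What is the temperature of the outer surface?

Sum the resistances:
  R'_conv,in = 1/(2πr h) = 1/(2π·0.0320·3230) = 0.001540 m·K/W
  R'_copper = ln(0.0351/0.0320)/(2πk) = 0.09247/(2π·368) = 3.999×10^-5 m·K/W
  R'_diatomaceous earth = ln(0.0744/0.0351)/(2πk) = 0.7513/(2π·0.0847) = 1.412 m·K/W
  R'_calcium silicate = ln(0.0924/0.0744)/(2πk) = 0.2167/(2π·0.0581) = 0.5935 m·K/W
ΣR = 2.007 m·K/W
ΔT = Q'·ΣR = 69.2 × 2.007 = 138.9 K
Heat flows outward, so T_out = T_in − ΔT = 163 − 138.9 = 24.1 °C

T_out = 24.1 °C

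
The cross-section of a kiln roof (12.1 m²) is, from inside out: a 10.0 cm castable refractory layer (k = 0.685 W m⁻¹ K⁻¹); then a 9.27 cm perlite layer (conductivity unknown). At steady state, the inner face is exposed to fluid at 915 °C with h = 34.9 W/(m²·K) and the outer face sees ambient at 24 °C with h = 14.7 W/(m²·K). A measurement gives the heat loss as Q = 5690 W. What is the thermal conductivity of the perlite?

k = 0.0561 W/m·K

ΣR = ΔT/Q = |915 − 24|/5690 = 0.1566 K/W
Known resistances:
  R_conv,in = 1/(hA) = 1/(34.9·12.1) = 0.002368 K/W
  R_castable refractory = L/(kA) = 0.100/(0.685·12.1) = 0.01206 K/W
  R_conv,out = 1/(hA) = 1/(14.7·12.1) = 0.005622 K/W
R_perlite = ΣR − ΣR_known = 0.1566 − 0.02005 = 0.1366 K/W
L/(kA) = 0.1366 ⇒ k = 0.0927/(0.1366·12.1) = 0.0561 W/m·K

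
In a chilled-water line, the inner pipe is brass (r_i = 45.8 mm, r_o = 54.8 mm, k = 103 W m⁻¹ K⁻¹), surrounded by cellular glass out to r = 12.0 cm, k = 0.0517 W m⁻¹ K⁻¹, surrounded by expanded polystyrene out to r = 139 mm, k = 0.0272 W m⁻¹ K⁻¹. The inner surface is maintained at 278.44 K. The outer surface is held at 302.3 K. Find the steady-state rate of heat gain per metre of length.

Resistance network (inner→outer):
  R'_brass = ln(0.0548/0.0458)/(2πk) = 0.1794/(2π·103) = 2.772×10^-4 m·K/W
  R'_cellular glass = ln(0.120/0.0548)/(2πk) = 0.7838/(2π·0.0517) = 2.413 m·K/W
  R'_expanded polystyrene = ln(0.139/0.120)/(2πk) = 0.1470/(2π·0.0272) = 0.8600 m·K/W
ΣR = 2.772×10^-4 + 2.413 + 0.8600 = 3.273 m·K/W
Q' = ΔT/ΣR = (278.44 K − 302.3 K)/3.273 = -7.29 W/m
(Negative Q' ⇒ heat flows inward; heat gain = 7.29 W/m.)

Q' = 7.29 W/m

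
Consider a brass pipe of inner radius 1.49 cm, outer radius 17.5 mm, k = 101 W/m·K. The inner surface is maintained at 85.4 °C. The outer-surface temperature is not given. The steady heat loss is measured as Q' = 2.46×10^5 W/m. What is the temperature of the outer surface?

T_out = 23.1 °C

Series resistances:
  R'_brass = ln(0.0175/0.0149)/(2πk) = 0.1608/(2π·101) = 2.534×10^-4 m·K/W
ΣR = 2.534×10^-4 m·K/W
ΔT = Q'·ΣR = 2.46×10^5 × 2.534×10^-4 = 62.34 K
Heat flows outward, so T_out = T_in − ΔT = 85.4 − 62.34 = 23.1 °C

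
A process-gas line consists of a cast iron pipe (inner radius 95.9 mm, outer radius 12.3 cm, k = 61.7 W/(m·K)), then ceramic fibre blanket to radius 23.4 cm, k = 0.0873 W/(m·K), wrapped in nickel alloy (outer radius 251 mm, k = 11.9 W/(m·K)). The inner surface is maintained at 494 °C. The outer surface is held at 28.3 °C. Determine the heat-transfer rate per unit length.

Treat each layer as a resistance in series:
  R'_cast iron = ln(0.123/0.0959)/(2πk) = 0.2489/(2π·61.7) = 6.420×10^-4 m·K/W
  R'_ceramic fibre blanket = ln(0.234/0.123)/(2πk) = 0.6431/(2π·0.0873) = 1.172 m·K/W
  R'_nickel alloy = ln(0.251/0.234)/(2πk) = 0.07013/(2π·11.9) = 9.380×10^-4 m·K/W
ΣR = 6.420×10^-4 + 1.172 + 9.380×10^-4 = 1.174 m·K/W
Q' = ΔT/ΣR = (494 °C − 28.3 °C)/1.174 = 397 W/m

Q' = 397 W/m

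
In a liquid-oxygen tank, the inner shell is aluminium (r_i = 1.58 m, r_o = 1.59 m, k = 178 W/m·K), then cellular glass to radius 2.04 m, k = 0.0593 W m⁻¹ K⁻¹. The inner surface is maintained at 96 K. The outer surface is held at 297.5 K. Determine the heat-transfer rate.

Treat each layer as a resistance in series:
  R_aluminium = (1/1.58 − 1/1.59)/(4πk) = 0.003981/(4π·178) = 1.780×10^-6 K/W
  R_cellular glass = (1/1.59 − 1/2.04)/(4πk) = 0.1387/(4π·0.0593) = 0.1862 K/W
ΣR = 1.780×10^-6 + 0.1862 = 0.1862 K/W
Q = ΔT/ΣR = (96 K − 297.5 K)/0.1862 = -1080 W
(Negative Q ⇒ heat flows inward; heat gain = 1080 W.)

Q = 1080 W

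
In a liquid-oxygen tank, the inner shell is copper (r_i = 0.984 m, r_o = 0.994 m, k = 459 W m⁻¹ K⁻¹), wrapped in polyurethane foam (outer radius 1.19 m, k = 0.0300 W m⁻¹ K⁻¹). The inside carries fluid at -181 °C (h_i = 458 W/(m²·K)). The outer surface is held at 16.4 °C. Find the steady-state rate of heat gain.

Q = 449 W

Resistance network (inner→outer):
  R_conv,in = 1/(4πr²h) = 1/(4π·0.984²·458) = 1.794×10^-4 K/W
  R_copper = (1/0.984 − 1/0.994)/(4πk) = 0.01022/(4π·459) = 1.773×10^-6 K/W
  R_polyurethane foam = (1/0.994 − 1/1.19)/(4πk) = 0.1657/(4π·0.0300) = 0.4395 K/W
ΣR = 1.794×10^-4 + 1.773×10^-6 + 0.4395 = 0.4397 K/W
Q = ΔT/ΣR = (-181 °C − 16.4 °C)/0.4397 = -449 W
(Negative Q ⇒ heat flows inward; heat gain = 449 W.)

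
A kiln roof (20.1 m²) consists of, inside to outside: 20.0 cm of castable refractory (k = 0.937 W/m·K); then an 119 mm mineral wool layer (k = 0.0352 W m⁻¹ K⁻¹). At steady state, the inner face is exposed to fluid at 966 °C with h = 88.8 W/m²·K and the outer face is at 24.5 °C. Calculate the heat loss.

Q = 5250 W

Treat each layer as a resistance in series:
  R_conv,in = 1/(hA) = 1/(88.8·20.1) = 5.603×10^-4 K/W
  R_castable refractory = L/(kA) = 0.200/(0.937·20.1) = 0.01062 K/W
  R_mineral wool = L/(kA) = 0.119/(0.0352·20.1) = 0.1682 K/W
ΣR = 5.603×10^-4 + 0.01062 + 0.1682 = 0.1794 K/W
Q = ΔT/ΣR = (966 °C − 24.5 °C)/0.1794 = 5250 W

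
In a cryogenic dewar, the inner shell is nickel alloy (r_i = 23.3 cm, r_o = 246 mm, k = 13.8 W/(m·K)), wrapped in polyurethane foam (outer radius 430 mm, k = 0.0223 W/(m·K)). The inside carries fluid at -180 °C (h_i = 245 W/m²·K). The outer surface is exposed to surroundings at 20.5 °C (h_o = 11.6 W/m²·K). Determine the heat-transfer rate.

Series thermal resistances, inner to outer:
  R_conv,in = 1/(4πr²h) = 1/(4π·0.233²·245) = 0.005983 K/W
  R_nickel alloy = (1/0.233 − 1/0.246)/(4πk) = 0.2268/(4π·13.8) = 0.001308 K/W
  R_polyurethane foam = (1/0.246 − 1/0.430)/(4πk) = 1.739/(4π·0.0223) = 6.207 K/W
  R_conv,out = 1/(4πr²h) = 1/(4π·0.430²·11.6) = 0.03710 K/W
ΣR = 0.005983 + 0.001308 + 6.207 + 0.03710 = 6.251 K/W
Q = ΔT/ΣR = (-180 °C − 20.5 °C)/6.251 = -32.1 W
(Negative Q ⇒ heat flows inward; heat gain = 32.1 W.)

Q = 32.1 W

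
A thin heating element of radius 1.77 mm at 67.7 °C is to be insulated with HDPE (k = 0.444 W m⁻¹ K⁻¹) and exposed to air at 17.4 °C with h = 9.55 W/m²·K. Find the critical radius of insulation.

For a cylinder, r_cr = k_ins/h = 0.444/9.55 = 0.0465 m = 4.65 cm

r_cr = 4.65 cm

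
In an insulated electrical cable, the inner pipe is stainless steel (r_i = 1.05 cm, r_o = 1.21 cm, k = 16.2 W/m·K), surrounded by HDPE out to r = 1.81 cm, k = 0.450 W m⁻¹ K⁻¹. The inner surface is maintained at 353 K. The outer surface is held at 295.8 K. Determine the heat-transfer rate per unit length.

Q' = 398 W/m

Treat each layer as a resistance in series:
  R'_stainless steel = ln(0.0121/0.0105)/(2πk) = 0.1418/(2π·16.2) = 0.001393 m·K/W
  R'_HDPE = ln(0.0181/0.0121)/(2πk) = 0.4027/(2π·0.450) = 0.1424 m·K/W
ΣR = 0.001393 + 0.1424 = 0.1438 m·K/W
Q' = ΔT/ΣR = (353 K − 295.8 K)/0.1438 = 398 W/m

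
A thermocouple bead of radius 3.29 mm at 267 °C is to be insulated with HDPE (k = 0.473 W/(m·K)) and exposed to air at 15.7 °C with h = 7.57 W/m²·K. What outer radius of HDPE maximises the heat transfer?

r_cr = 12.5 cm

For a sphere, r_cr = 2k_ins/h = 2·0.473/7.57 = 0.125 m = 12.5 cm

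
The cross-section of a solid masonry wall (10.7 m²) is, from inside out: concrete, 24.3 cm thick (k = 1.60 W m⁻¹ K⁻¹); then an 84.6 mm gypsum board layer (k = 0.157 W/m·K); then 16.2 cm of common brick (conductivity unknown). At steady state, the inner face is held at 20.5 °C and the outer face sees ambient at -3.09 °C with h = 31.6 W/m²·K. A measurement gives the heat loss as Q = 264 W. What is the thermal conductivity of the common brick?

k = 0.693 W/m·K

ΣR = ΔT/Q = |20.5 − -3.09|/264 = 0.08936 K/W
Known resistances:
  R_concrete = L/(kA) = 0.243/(1.60·10.7) = 0.01419 K/W
  R_gypsum board = L/(kA) = 0.0846/(0.157·10.7) = 0.05036 K/W
  R_conv,out = 1/(hA) = 1/(31.6·10.7) = 0.002958 K/W
R_common brick = ΣR − ΣR_known = 0.08936 − 0.06751 = 0.02185 K/W
L/(kA) = 0.02185 ⇒ k = 0.162/(0.02185·10.7) = 0.693 W/m·K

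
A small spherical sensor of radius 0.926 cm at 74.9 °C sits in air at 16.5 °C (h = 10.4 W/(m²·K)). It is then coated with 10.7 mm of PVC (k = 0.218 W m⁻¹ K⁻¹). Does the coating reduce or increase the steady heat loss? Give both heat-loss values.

increases: 0.654 → 1.45 W

Critical radius for a sphere: r_cr = 2k/h = 0.0419 m = 4.19 cm.
Outer radius after coating: r₂ = 0.00926 + 0.0107 = 0.01996 m.
Since r₁ < r_cr and r₂ ≤ r_cr, the coating moves toward the maximum at r_cr — heat loss rises.
Bare: R = 1/(4πr₁²h) = 89.23 K/W; Q = 58.4/89.23 = 0.654 W.
Coated: R = R_cond + R_conv = 40.34 K/W; Q = 58.4/40.34 = 1.45 W.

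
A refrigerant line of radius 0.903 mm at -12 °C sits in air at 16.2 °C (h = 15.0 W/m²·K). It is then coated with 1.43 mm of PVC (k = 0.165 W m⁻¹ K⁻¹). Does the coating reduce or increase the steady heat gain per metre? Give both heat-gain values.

increases: 2.40 → 5.16 W/m

Critical radius for a cylinder: r_cr = k/h = 0.0110 m = 1.10 cm.
Outer radius after coating: r₂ = 9.03×10^-4 + 0.00143 = 0.002333 m.
Since r₁ < r_cr and r₂ ≤ r_cr, the coating moves toward the maximum at r_cr — heat gain rises.
Bare: R = 1/(2πr₁h) = 11.75 m·K/W; Q = 28.2/11.75 = 2.40 W/m.
Coated: R = R_cond + R_conv = 5.463 m·K/W; Q = 28.2/5.463 = 5.16 W/m.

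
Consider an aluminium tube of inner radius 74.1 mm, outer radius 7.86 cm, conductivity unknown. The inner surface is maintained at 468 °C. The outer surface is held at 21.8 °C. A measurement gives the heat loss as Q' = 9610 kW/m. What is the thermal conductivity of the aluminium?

k = 202 W/m·K

ΣR = ΔT/Q' = |468 − 21.8|/9.61×10^6 = 4.643×10^-5 m·K/W
ln(r₂/r₁)/(2πk) = 4.643×10^-5 ⇒ k = 0.05896/(2π·4.643×10^-5) = 202 W/m·K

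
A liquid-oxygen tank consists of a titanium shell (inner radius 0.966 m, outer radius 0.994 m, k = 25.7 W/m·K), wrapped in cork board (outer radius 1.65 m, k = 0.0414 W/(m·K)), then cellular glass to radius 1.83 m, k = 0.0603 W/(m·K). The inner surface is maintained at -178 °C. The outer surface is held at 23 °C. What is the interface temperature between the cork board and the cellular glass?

T = 4.3 °C

Treat each layer as a resistance in series:
  R_titanium = (1/0.966 − 1/0.994)/(4πk) = 0.02916/(4π·25.7) = 9.029×10^-5 K/W
  R_cork board = (1/0.994 − 1/1.65)/(4πk) = 0.4000/(4π·0.0414) = 0.7688 K/W
  R_cellular glass = (1/1.65 − 1/1.83)/(4πk) = 0.05961/(4π·0.0603) = 0.07867 K/W
ΣR = 9.029×10^-5 + 0.7688 + 0.07867 = 0.8476 K/W
Q = ΔT/ΣR = (-178 °C − 23 °C)/0.8476 = -237.1 W
From the inner boundary to the cork board/cellular glass interface, ΣR_partial = 0.7689 K/W.
T_interface = T_in − Q·ΣR_partial = -178 °C − (-237.1)(0.7689) = 4.3 °C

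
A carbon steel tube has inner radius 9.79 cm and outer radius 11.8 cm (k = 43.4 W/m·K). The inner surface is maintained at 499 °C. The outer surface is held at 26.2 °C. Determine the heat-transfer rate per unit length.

Q' = 6.90×10^5 W/m

Q' = 2πk·ΔT/ln(r₂/r₁) = 2π × 43.4 × 472.8 / ln(0.118/0.0979) = 6.90×10^5 W/m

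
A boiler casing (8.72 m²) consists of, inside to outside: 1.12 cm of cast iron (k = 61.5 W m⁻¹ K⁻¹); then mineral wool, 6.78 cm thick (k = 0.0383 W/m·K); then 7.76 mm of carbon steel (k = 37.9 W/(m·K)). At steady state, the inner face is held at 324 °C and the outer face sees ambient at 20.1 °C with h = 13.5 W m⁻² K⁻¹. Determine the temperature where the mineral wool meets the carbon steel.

T = 32.3 °C

Series thermal resistances, inner to outer:
  R_cast iron = L/(kA) = 0.0112/(61.5·8.72) = 2.088×10^-5 K/W
  R_mineral wool = L/(kA) = 0.0678/(0.0383·8.72) = 0.2030 K/W
  R_carbon steel = L/(kA) = 0.00776/(37.9·8.72) = 2.348×10^-5 K/W
  R_conv,out = 1/(hA) = 1/(13.5·8.72) = 0.008495 K/W
ΣR = 2.088×10^-5 + 0.2030 + 2.348×10^-5 + 0.008495 = 0.2115 K/W
Q = ΔT/ΣR = (324 °C − 20.1 °C)/0.2115 = 1437 W
From the inner boundary to the mineral wool/carbon steel interface, ΣR_partial = 0.2030 K/W.
T_interface = T_in − Q·ΣR_partial = 324 °C − (1437)(0.2030) = 32.3 °C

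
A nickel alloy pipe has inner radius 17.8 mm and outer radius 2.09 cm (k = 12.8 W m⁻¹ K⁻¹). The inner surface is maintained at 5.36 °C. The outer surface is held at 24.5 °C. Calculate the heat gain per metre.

Q' = 9.59 kW/m

Q' = 2πk·ΔT/ln(r₂/r₁) = 2π × 12.8 × 19.14 / ln(0.0209/0.0178) = 9590 W/m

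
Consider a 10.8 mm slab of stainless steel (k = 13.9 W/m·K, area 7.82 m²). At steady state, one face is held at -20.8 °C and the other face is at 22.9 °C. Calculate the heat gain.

Q = 440 kW

Q = kA·ΔT/L = 13.9 × 7.82 × |-20.8 °C − 22.9 °C| / 0.0108 = 4.40×10^5 W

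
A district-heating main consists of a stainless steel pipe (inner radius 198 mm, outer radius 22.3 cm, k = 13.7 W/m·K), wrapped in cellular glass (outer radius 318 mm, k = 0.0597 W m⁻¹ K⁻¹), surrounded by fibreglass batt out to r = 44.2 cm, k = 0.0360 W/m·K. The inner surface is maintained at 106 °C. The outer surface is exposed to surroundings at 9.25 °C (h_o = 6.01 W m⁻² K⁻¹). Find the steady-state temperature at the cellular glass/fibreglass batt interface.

Treat each layer as a resistance in series:
  R'_stainless steel = ln(0.223/0.198)/(2πk) = 0.1189/(2π·13.7) = 0.001381 m·K/W
  R'_cellular glass = ln(0.318/0.223)/(2πk) = 0.3549/(2π·0.0597) = 0.9461 m·K/W
  R'_fibreglass batt = ln(0.442/0.318)/(2πk) = 0.3293/(2π·0.0360) = 1.456 m·K/W
  R'_conv,out = 1/(2πr h) = 1/(2π·0.442·6.01) = 0.05991 m·K/W
ΣR = 0.001381 + 0.9461 + 1.456 + 0.05991 = 2.463 m·K/W
Q' = ΔT/ΣR = (106 °C − 9.25 °C)/2.463 = 39.28 W/m
From the inner boundary to the cellular glass/fibreglass batt interface, ΣR_partial = 0.9475 m·K/W.
T_interface = T_in − Q'·ΣR_partial = 106 °C − (39.28)(0.9475) = 68.8 °C

T = 68.8 °C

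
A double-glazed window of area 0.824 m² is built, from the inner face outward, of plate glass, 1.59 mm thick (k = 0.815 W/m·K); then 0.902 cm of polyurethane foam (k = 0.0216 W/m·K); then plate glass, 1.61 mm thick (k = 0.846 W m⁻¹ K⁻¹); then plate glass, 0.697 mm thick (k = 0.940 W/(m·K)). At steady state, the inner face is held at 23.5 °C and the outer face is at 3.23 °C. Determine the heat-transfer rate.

Series thermal resistances, inner to outer:
  R_plate glass = L/(kA) = 0.00159/(0.815·0.824) = 0.002368 K/W
  R_polyurethane foam = L/(kA) = 0.00902/(0.0216·0.824) = 0.5068 K/W
  R_plate glass = L/(kA) = 0.00161/(0.846·0.824) = 0.002310 K/W
  R_plate glass = L/(kA) = 6.97×10^-4/(0.940·0.824) = 8.999×10^-4 K/W
ΣR = 0.002368 + 0.5068 + 0.002310 + 8.999×10^-4 = 0.5124 K/W
Q = ΔT/ΣR = (23.5 °C − 3.23 °C)/0.5124 = 39.6 W

Q = 39.6 W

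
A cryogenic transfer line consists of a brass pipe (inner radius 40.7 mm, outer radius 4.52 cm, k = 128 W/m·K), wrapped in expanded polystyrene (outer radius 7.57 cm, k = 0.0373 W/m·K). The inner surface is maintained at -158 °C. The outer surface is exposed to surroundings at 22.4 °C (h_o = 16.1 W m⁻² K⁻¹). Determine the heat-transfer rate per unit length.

Q' = 77.4 W/m

Treat each layer as a resistance in series:
  R'_brass = ln(0.0452/0.0407)/(2πk) = 0.1049/(2π·128) = 1.304×10^-4 m·K/W
  R'_expanded polystyrene = ln(0.0757/0.0452)/(2πk) = 0.5157/(2π·0.0373) = 2.200 m·K/W
  R'_conv,out = 1/(2πr h) = 1/(2π·0.0757·16.1) = 0.1306 m·K/W
ΣR = 1.304×10^-4 + 2.200 + 0.1306 = 2.331 m·K/W
Q' = ΔT/ΣR = (-158 °C − 22.4 °C)/2.331 = -77.4 W/m
(Negative Q' ⇒ heat flows inward; heat gain = 77.4 W/m.)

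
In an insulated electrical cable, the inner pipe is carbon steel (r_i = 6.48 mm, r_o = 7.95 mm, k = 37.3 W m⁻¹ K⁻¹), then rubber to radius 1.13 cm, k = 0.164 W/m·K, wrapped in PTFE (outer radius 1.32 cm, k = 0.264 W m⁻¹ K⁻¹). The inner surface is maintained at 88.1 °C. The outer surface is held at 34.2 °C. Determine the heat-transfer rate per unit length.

Treat each layer as a resistance in series:
  R'_carbon steel = ln(0.00795/0.00648)/(2πk) = 0.2045/(2π·37.3) = 8.724×10^-4 m·K/W
  R'_rubber = ln(0.0113/0.00795)/(2πk) = 0.3516/(2π·0.164) = 0.3412 m·K/W
  R'_PTFE = ln(0.0132/0.0113)/(2πk) = 0.1554/(2π·0.264) = 0.09369 m·K/W
ΣR = 8.724×10^-4 + 0.3412 + 0.09369 = 0.4358 m·K/W
Q' = ΔT/ΣR = (88.1 °C − 34.2 °C)/0.4358 = 124 W/m

Q' = 124 W/m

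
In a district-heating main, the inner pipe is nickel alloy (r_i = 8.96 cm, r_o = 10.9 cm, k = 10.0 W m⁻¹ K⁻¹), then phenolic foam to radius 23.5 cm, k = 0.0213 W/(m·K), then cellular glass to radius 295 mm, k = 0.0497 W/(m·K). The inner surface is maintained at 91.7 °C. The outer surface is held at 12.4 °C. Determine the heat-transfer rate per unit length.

Treat each layer as a resistance in series:
  R'_nickel alloy = ln(0.109/0.0896)/(2πk) = 0.1960/(2π·10.0) = 0.003119 m·K/W
  R'_phenolic foam = ln(0.235/0.109)/(2πk) = 0.7682/(2π·0.0213) = 5.740 m·K/W
  R'_cellular glass = ln(0.295/0.235)/(2πk) = 0.2274/(2π·0.0497) = 0.7282 m·K/W
ΣR = 0.003119 + 5.740 + 0.7282 = 6.471 m·K/W
Q' = ΔT/ΣR = (91.7 °C − 12.4 °C)/6.471 = 12.3 W/m

Q' = 12.3 W/m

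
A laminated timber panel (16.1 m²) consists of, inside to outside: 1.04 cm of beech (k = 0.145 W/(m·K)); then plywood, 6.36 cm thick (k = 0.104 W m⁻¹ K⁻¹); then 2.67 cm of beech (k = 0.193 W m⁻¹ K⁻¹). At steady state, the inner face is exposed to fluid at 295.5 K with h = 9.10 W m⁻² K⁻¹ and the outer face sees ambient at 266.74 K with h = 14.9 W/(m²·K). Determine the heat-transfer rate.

Q = 464 W

Resistance network (inner→outer):
  R_conv,in = 1/(hA) = 1/(9.10·16.1) = 0.006825 K/W
  R_beech = L/(kA) = 0.0104/(0.145·16.1) = 0.004455 K/W
  R_plywood = L/(kA) = 0.0636/(0.104·16.1) = 0.03798 K/W
  R_beech = L/(kA) = 0.0267/(0.193·16.1) = 0.008593 K/W
  R_conv,out = 1/(hA) = 1/(14.9·16.1) = 0.004169 K/W
ΣR = 0.006825 + 0.004455 + 0.03798 + 0.008593 + 0.004169 = 0.06202 K/W
Q = ΔT/ΣR = (295.5 K − 266.74 K)/0.06202 = 464 W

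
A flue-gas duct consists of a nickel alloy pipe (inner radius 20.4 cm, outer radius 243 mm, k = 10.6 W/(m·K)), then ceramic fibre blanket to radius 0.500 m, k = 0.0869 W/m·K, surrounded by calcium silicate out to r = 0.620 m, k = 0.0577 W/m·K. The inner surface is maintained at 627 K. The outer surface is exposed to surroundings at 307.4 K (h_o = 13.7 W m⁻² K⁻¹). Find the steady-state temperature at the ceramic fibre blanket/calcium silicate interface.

T = 408 K

Resistance network (inner→outer):
  R'_nickel alloy = ln(0.243/0.204)/(2πk) = 0.1749/(2π·10.6) = 0.002627 m·K/W
  R'_ceramic fibre blanket = ln(0.500/0.243)/(2πk) = 0.7215/(2π·0.0869) = 1.321 m·K/W
  R'_calcium silicate = ln(0.620/0.500)/(2πk) = 0.2151/(2π·0.0577) = 0.5933 m·K/W
  R'_conv,out = 1/(2πr h) = 1/(2π·0.620·13.7) = 0.01874 m·K/W
ΣR = 0.002627 + 1.321 + 0.5933 + 0.01874 = 1.936 m·K/W
Q' = ΔT/ΣR = (627 K − 307.4 K)/1.936 = 165.1 W/m
From the inner boundary to the ceramic fibre blanket/calcium silicate interface, ΣR_partial = 1.324 m·K/W.
T_interface = T_in − Q'·ΣR_partial = 627 K − (165.1)(1.324) = 408 K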